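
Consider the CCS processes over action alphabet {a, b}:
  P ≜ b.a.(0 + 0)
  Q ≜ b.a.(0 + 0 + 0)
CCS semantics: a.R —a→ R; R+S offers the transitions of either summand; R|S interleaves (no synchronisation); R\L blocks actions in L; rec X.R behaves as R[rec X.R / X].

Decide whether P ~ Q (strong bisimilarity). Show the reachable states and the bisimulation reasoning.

Reachable graph of P (3 states):
  p0 = b.a.(0 + 0) ⊢ —b→ p1
  p1 = a.(0 + 0) ⊢ —a→ p2
  p2 = 0 + 0 ⊢ stopped
Reachable graph of Q (3 states):
  q0 = b.a.(0 + 0 + 0) ⊢ —b→ q1
  q1 = a.(0 + 0 + 0) ⊢ —a→ q2
  q2 = 0 + 0 + 0 ⊢ stopped
Partition-refinement fixed point:
  B0 = {p0, q0}
  B1 = {p1, q1}
  B2 = {p2, q2}
p0 ∈ B0, q0 ∈ B0 → same block

P ~ Q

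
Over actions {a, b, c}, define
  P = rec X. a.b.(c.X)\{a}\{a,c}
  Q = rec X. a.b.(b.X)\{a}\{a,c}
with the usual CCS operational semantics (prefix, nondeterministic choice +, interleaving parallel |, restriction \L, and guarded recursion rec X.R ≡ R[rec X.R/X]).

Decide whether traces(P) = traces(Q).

NO — witness ⟨abb⟩

P's transition system — 3 states:
  u0 = rec X. a.b.(c.X)\{a}\{a,c} | --a--▸ u1
  u1 = b.(c.(rec X. a.b.(c.X)\{a}\{a,c}))\{a}\{a,c} | --b--▸ u2
  u2 = (c.(rec X. a.b.(c.X)\{a}\{a,c}))\{a}\{a,c} | deadlocked
Q's transition system — 4 states:
  v0 = rec X. a.b.(b.X)\{a}\{a,c} | --a--▸ v1
  v1 = b.(b.(rec X. a.b.(b.X)\{a}\{a,c}))\{a}\{a,c} | --b--▸ v2
  v2 = (b.(rec X. a.b.(b.X)\{a}\{a,c}))\{a}\{a,c} | --b--▸ v3
  v3 = (rec X. a.b.(b.X)\{a}\{a,c})\{a}\{a,c} | deadlocked
Executing abb from Q (initial set {v0}):
  [1] a ⇒ {v1}
  [2] b ⇒ {v2}
  [3] b ⇒ {v3}
  — Q admits the full trace.
Executing abb from P (initial set {u0}):
  [1] a ⇒ {u1}
  [2] b ⇒ {u2}
  [3] b ⇒ no successor for P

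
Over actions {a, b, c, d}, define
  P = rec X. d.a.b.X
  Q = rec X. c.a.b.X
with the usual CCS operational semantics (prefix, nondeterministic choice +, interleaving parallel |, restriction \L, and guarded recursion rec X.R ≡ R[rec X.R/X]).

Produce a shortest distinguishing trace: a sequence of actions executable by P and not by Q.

Reachable graph of P (3 states):
  m0 = rec X. d.a.b.X has moves --d--▸ m1
  m1 = a.b.(rec X. d.a.b.X) has moves --a--▸ m2
  m2 = b.(rec X. d.a.b.X) has moves --b--▸ m0
Reachable graph of Q (3 states):
  n0 = rec X. c.a.b.X has moves --c--▸ n1
  n1 = a.b.(rec X. c.a.b.X) has moves --a--▸ n2
  n2 = b.(rec X. c.a.b.X) has moves --b--▸ n0
Trace ⟨d⟩ through P, begin at {m0}:
  [1] d ⇒ {m1}
  ✓ P
Trace ⟨d⟩ through Q, begin at {n0}:
  [1] d ⇒ ∅  — Q cannot continue

d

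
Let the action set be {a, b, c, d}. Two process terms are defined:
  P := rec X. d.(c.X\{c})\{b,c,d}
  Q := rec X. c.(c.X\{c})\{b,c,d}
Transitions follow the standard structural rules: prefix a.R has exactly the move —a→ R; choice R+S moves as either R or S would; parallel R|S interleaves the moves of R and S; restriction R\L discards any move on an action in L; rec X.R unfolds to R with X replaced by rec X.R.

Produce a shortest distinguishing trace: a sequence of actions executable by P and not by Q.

P's transition system — 2 states:
  m0 = rec X. d.(c.X\{c})\{b,c,d} :: =d=> m1
  m1 = (c.(rec X. d.(c.X\{c})\{b,c,d})\{c})\{b,c,d} :: (no moves)
Q's transition system — 2 states:
  n0 = rec X. c.(c.X\{c})\{b,c,d} :: =c=> n1
  n1 = (c.(rec X. c.(c.X\{c})\{b,c,d})\{c})\{b,c,d} :: (no moves)
Run σ = ⟨d⟩ on P: start {m0}
  [1] d ⇒ {m1}
  P completes σ.
Run σ = ⟨d⟩ on Q: start {n0}
  [1] d ⇒ no successor for Q

d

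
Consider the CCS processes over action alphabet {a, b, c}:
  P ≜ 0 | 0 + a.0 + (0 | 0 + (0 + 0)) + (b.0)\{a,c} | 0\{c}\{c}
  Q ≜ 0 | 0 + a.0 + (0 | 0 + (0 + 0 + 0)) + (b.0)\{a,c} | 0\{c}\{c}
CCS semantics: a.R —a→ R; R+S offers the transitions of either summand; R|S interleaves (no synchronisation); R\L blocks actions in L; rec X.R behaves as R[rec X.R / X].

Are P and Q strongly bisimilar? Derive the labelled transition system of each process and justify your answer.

bisimilar

Reachable graph of P (3 states):
  s0 = 0 | 0 + a.0 + (0 | 0 + (0 + 0)) + (b.0)\{a,c} | 0\{c}\{c} | —a→ s1, —b→ s2
  s1 = 0 | ·
  s2 = 0\{a,c} | 0\{c}\{c} | ·
Reachable graph of Q (3 states):
  t0 = 0 | 0 + a.0 + (0 | 0 + (0 + 0 + 0)) + (b.0)\{a,c} | 0\{c}\{c} | —a→ t1, —b→ t2
  t1 = 0 | ·
  t2 = 0\{a,c} | 0\{c}\{c} | ·
Partition-refinement fixed point:
  B0 = {s0, t0}
  B1 = {s1, s2, t1, t2}
s0 ∈ B0, t0 ∈ B0 → same block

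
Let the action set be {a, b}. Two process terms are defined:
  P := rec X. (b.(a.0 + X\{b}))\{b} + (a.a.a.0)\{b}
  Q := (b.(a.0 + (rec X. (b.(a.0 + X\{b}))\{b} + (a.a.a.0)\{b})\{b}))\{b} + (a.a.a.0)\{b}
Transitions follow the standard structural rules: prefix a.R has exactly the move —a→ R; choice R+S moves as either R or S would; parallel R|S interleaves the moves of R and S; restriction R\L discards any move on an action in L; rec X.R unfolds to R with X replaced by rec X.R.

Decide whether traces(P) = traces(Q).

LTS(P): 4 reachable states
  p0 = rec X. (b.(a.0 + X\{b}))\{b} + (a.a.a.0)\{b} :: --a--▸ p1
  p1 = (a.a.0)\{b} :: --a--▸ p2
  p2 = (a.0)\{b} :: --a--▸ p3
  p3 = 0\{b} :: deadlocked
LTS(Q): 4 reachable states
  q0 = (b.(a.0 + (rec X. (b.(a.0 + X\{b}))\{b} + (a.a.a.0)\{b})\{b}))\{b} + (a.a.a.0)\{b} :: --a--▸ q1
  q1 = (a.a.0)\{b} :: --a--▸ q2
  q2 = (a.0)\{b} :: --a--▸ q3
  q3 = 0\{b} :: deadlocked
Coarsest stable partition (strong bisimilarity classes):
  B0 = {p0, q0}
  B1 = {p1, q1}
  B2 = {p2, q2}
  B3 = {p3, q3}
p0 ∈ B0, q0 ∈ B0 → same block
Bisimilar ⇒ trace-equivalent.

trace-equivalent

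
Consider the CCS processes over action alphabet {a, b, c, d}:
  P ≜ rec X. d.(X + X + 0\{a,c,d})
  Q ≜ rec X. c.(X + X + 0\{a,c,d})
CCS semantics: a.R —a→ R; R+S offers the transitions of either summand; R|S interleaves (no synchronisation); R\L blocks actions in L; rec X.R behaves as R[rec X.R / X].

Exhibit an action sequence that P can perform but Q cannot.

Reachable graph of P (2 states):
  m0 = rec X. d.(X + X + 0\{a,c,d}) → =d=> m1
  m1 = (rec X. d.(X + X + 0\{a,c,d})) + (rec X. d.(X + X + 0\{a,c,d})) + 0\{a,c,d} → =d=> m1
Reachable graph of Q (2 states):
  n0 = rec X. c.(X + X + 0\{a,c,d}) → =c=> n1
  n1 = (rec X. c.(X + X + 0\{a,c,d})) + (rec X. c.(X + X + 0\{a,c,d})) + 0\{a,c,d} → =c=> n1
Run σ = ⟨d⟩ on P: start {m0}
  after d @ step 1: {m1}
  ✓ P
Run σ = ⟨d⟩ on Q: start {n0}
  after d @ step 1: ∅ (Q stuck)

d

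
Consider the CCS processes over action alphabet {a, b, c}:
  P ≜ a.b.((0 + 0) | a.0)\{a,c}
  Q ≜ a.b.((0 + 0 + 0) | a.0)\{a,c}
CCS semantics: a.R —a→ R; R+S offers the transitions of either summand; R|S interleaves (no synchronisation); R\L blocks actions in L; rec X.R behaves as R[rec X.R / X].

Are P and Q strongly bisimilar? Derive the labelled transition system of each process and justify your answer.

P ~ Q

Reachable graph of P (3 states):
  u0 = a.b.((0 + 0) | a.0)\{a,c} has moves =a=> u1
  u1 = b.((0 + 0) | a.0)\{a,c} has moves =b=> u2
  u2 = ((0 + 0) | a.0)\{a,c} has moves deadlocked
Reachable graph of Q (3 states):
  v0 = a.b.((0 + 0 + 0) | a.0)\{a,c} has moves =a=> v1
  v1 = b.((0 + 0 + 0) | a.0)\{a,c} has moves =b=> v2
  v2 = ((0 + 0 + 0) | a.0)\{a,c} has moves deadlocked
Bisimilarity quotient blocks:
  B0 = {u0, v0}
  B1 = {u1, v1}
  B2 = {u2, v2}
u0 ∈ B0, v0 ∈ B0 → same block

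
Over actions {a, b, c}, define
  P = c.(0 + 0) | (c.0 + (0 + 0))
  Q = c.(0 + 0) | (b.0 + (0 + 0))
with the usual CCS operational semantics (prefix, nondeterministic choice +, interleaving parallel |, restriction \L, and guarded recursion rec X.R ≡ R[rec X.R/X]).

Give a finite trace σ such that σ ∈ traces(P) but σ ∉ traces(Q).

cc

Reachable graph of P (4 states):
  m0 = c.(0 + 0) | (c.0 + (0 + 0)) | =c=> m1, =c=> m2
  m1 = (0 + 0) | (c.0 + (0 + 0)) | =c=> m3
  m2 = c.(0 + 0) | 0 | =c=> m3
  m3 = (0 + 0) | 0 | stopped
Reachable graph of Q (4 states):
  n0 = c.(0 + 0) | (b.0 + (0 + 0)) | =b=> n1, =c=> n2
  n1 = c.(0 + 0) | 0 | =c=> n3
  n2 = (0 + 0) | (b.0 + (0 + 0)) | =b=> n3
  n3 = (0 + 0) | 0 | stopped
Executing cc from P (initial set {m0}):
  step 1 (c): {m1, m2}
  step 2 (c): {m3}
  ✓ P
Executing cc from Q (initial set {n0}):
  step 1 (c): {n2}
  step 2 (c): no successor for Q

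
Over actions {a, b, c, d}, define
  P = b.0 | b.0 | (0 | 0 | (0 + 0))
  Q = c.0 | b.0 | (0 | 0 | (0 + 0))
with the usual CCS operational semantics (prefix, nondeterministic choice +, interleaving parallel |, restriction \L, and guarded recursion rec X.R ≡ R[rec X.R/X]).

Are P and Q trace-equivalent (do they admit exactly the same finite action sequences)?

LTS(P): 4 reachable states
  s0 = b.0 | b.0 | (0 | 0 | (0 + 0)) has moves -b-> s1, -b-> s2
  s1 = 0 | b.0 | (0 | 0 | (0 + 0)) has moves -b-> s3
  s2 = b.0 | 0 | (0 | 0 | (0 + 0)) has moves -b-> s3
  s3 = 0 | 0 | (0 | 0 | (0 + 0)) has moves stopped
LTS(Q): 4 reachable states
  t0 = c.0 | b.0 | (0 | 0 | (0 + 0)) has moves -b-> t1, -c-> t2
  t1 = c.0 | 0 | (0 | 0 | (0 + 0)) has moves -c-> t3
  t2 = 0 | b.0 | (0 | 0 | (0 + 0)) has moves -b-> t3
  t3 = 0 | 0 | (0 | 0 | (0 + 0)) has moves stopped
Executing bb from P (initial set {s0}):
  [1] b ⇒ {s1, s2}
  [2] b ⇒ {s3}
  P completes σ.
Executing bb from Q (initial set {t0}):
  [1] b ⇒ {t1}
  [2] b ⇒ no successor for Q

trace-distinct — witness ⟨bb⟩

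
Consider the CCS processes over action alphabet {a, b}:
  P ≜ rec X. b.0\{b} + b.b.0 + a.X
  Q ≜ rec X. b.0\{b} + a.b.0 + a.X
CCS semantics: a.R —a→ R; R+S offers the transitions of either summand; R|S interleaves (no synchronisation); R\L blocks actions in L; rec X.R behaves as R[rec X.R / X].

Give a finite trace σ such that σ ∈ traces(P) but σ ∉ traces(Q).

bb

Reachable graph of P (4 states):
  m0 = rec X. b.0\{b} + b.b.0 + a.X :: =a=> m0, =b=> m1, =b=> m2
  m1 = 0\{b} :: (no moves)
  m2 = b.0 :: =b=> m3
  m3 = 0 :: (no moves)
Reachable graph of Q (4 states):
  n0 = rec X. b.0\{b} + a.b.0 + a.X :: =a=> n0, =a=> n1, =b=> n2
  n1 = b.0 :: =b=> n3
  n2 = 0\{b} :: (no moves)
  n3 = 0 :: (no moves)
Executing bb from P (initial set {m0}):
  step 1 (b): {m1, m2}
  step 2 (b): {m3}
  ✓ P
Executing bb from Q (initial set {n0}):
  step 1 (b): {n2}
  step 2 (b): ∅  — Q cannot continue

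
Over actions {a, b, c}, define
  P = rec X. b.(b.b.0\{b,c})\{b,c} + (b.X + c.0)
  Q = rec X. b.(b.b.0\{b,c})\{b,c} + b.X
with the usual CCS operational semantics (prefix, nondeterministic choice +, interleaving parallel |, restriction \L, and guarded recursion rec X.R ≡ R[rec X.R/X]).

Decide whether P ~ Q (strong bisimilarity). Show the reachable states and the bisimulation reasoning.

P ≁ Q

P's transition system — 3 states:
  u0 = rec X. b.(b.b.0\{b,c})\{b,c} + (b.X + c.0) ⊢ --b--▸ u0, --b--▸ u1, --c--▸ u2
  u1 = (b.b.0\{b,c})\{b,c} ⊢ ∅
  u2 = 0 ⊢ ∅
Q's transition system — 2 states:
  v0 = rec X. b.(b.b.0\{b,c})\{b,c} + b.X ⊢ --b--▸ v0, --b--▸ v1
  v1 = (b.b.0\{b,c})\{b,c} ⊢ ∅
Coarsest stable partition (strong bisimilarity classes):
  B0 = {u0}
  B1 = {u1, u2, v1}
  B2 = {v0}
u0 ∈ B0, v0 ∈ B2 → different blocks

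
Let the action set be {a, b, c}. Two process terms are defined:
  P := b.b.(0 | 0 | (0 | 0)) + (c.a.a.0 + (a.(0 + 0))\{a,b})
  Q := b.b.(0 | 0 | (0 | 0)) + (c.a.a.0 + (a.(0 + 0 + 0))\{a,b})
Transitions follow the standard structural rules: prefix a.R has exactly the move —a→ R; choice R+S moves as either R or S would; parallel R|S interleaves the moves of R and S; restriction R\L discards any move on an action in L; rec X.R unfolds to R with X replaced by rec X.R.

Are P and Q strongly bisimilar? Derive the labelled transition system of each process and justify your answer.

YES

P's transition system — 6 states:
  s0 = b.b.(0 | 0 | (0 | 0)) + (c.a.a.0 + (a.(0 + 0))\{a,b}) :: =b=> s1, =c=> s2
  s1 = b.(0 | 0 | (0 | 0)) :: =b=> s3
  s2 = a.a.0 :: =a=> s4
  s3 = 0 | 0 | (0 | 0) :: stopped
  s4 = a.0 :: =a=> s5
  s5 = 0 :: stopped
Q's transition system — 6 states:
  t0 = b.b.(0 | 0 | (0 | 0)) + (c.a.a.0 + (a.(0 + 0 + 0))\{a,b}) :: =b=> t1, =c=> t2
  t1 = b.(0 | 0 | (0 | 0)) :: =b=> t3
  t2 = a.a.0 :: =a=> t4
  t3 = 0 | 0 | (0 | 0) :: stopped
  t4 = a.0 :: =a=> t5
  t5 = 0 :: stopped
Bisimilarity quotient blocks:
  B0 = {s0, t0}
  B1 = {s2, t2}
  B2 = {s4, t4}
  B3 = {s3, s5, t3, t5}
  B4 = {s1, t1}
s0 ∈ B0, t0 ∈ B0 → same block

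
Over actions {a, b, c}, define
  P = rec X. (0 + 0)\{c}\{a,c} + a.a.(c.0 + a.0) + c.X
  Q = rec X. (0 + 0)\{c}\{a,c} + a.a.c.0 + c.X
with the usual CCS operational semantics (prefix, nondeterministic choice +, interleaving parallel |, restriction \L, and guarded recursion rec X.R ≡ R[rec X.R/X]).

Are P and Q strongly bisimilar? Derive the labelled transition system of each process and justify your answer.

Reachable graph of P (4 states):
  m0 = rec X. (0 + 0)\{c}\{a,c} + a.a.(c.0 + a.0) + c.X :: --a--▸ m1, --c--▸ m0
  m1 = a.(c.0 + a.0) :: --a--▸ m2
  m2 = c.0 + a.0 :: --a--▸ m3, --c--▸ m3
  m3 = 0 :: deadlocked
Reachable graph of Q (4 states):
  n0 = rec X. (0 + 0)\{c}\{a,c} + a.a.c.0 + c.X :: --a--▸ n1, --c--▸ n0
  n1 = a.c.0 :: --a--▸ n2
  n2 = c.0 :: --c--▸ n3
  n3 = 0 :: deadlocked
Coarsest stable partition (strong bisimilarity classes):
  B0 = {m0}
  B1 = {m1}
  B2 = {m2}
  B3 = {m3, n3}
  B4 = {n0}
  B5 = {n1}
  B6 = {n2}
m0 ∈ B0, n0 ∈ B4 → different blocks

not bisimilar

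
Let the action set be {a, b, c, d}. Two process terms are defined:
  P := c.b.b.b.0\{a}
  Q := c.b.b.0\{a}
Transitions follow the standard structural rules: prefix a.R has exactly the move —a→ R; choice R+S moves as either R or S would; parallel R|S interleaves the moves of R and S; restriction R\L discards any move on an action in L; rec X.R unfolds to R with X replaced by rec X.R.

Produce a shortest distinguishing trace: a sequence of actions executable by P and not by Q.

cbbb

Reachable graph of P (5 states):
  p0 = c.b.b.b.0\{a} :: -c-> p1
  p1 = b.b.b.0\{a} :: -b-> p2
  p2 = b.b.0\{a} :: -b-> p3
  p3 = b.0\{a} :: -b-> p4
  p4 = 0\{a} :: (no moves)
Reachable graph of Q (4 states):
  q0 = c.b.b.0\{a} :: -c-> q1
  q1 = b.b.0\{a} :: -b-> q2
  q2 = b.0\{a} :: -b-> q3
  q3 = 0\{a} :: (no moves)
Executing cbbb from P (initial set {p0}):
  [1] c ⇒ {p1}
  [2] b ⇒ {p2}
  [3] b ⇒ {p3}
  [4] b ⇒ {p4}
  ✓ P
Executing cbbb from Q (initial set {q0}):
  [1] c ⇒ {q1}
  [2] b ⇒ {q2}
  [3] b ⇒ {q3}
  [4] b ⇒ ∅  — Q cannot continue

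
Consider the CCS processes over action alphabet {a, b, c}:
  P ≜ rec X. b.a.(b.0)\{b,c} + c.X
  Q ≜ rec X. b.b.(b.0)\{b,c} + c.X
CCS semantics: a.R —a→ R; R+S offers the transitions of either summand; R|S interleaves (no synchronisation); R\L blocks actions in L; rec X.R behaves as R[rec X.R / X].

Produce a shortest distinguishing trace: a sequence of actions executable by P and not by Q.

ba

LTS(P): 3 reachable states
  m0 = rec X. b.a.(b.0)\{b,c} + c.X | —b→ m1, —c→ m0
  m1 = a.(b.0)\{b,c} | —a→ m2
  m2 = (b.0)\{b,c} | deadlocked
LTS(Q): 3 reachable states
  n0 = rec X. b.b.(b.0)\{b,c} + c.X | —b→ n1, —c→ n0
  n1 = b.(b.0)\{b,c} | —b→ n2
  n2 = (b.0)\{b,c} | deadlocked
Run σ = ⟨ba⟩ on P: start {m0}
  [1] b ⇒ {m1}
  [2] a ⇒ {m2}
  ✓ P
Run σ = ⟨ba⟩ on Q: start {n0}
  [1] b ⇒ {n1}
  [2] a ⇒ no successor for Q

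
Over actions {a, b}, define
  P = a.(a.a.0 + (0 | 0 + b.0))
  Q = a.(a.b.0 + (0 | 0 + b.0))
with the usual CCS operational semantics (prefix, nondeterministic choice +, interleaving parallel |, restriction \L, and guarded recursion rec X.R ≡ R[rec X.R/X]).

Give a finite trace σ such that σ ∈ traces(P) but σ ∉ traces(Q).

aaa

Reachable graph of P (4 states):
  m0 = a.(a.a.0 + (0 | 0 + b.0)) :: -a-> m1
  m1 = a.a.0 + (0 | 0 + b.0) :: -a-> m2, -b-> m3
  m2 = a.0 :: -a-> m3
  m3 = 0 :: stopped
Reachable graph of Q (4 states):
  n0 = a.(a.b.0 + (0 | 0 + b.0)) :: -a-> n1
  n1 = a.b.0 + (0 | 0 + b.0) :: -a-> n2, -b-> n3
  n2 = b.0 :: -b-> n3
  n3 = 0 :: stopped
Trace ⟨aaa⟩ through P, begin at {m0}:
  step 1 (a): {m1}
  step 2 (a): {m2}
  step 3 (a): {m3}
  — P admits the full trace.
Trace ⟨aaa⟩ through Q, begin at {n0}:
  step 1 (a): {n1}
  step 2 (a): {n2}
  step 3 (a): ∅  — Q cannot continue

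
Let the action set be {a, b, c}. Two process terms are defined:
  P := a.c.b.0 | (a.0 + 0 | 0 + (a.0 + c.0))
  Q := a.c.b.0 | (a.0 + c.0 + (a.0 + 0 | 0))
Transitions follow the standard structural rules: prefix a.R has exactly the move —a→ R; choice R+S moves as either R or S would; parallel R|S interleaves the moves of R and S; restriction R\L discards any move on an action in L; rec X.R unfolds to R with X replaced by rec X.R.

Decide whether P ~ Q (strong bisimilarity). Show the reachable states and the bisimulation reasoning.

P ~ Q

LTS(P): 8 reachable states
  m0 = a.c.b.0 | (a.0 + 0 | 0 + (a.0 + c.0)) has moves =a=> m1, =a=> m2, =c=> m1
  m1 = a.c.b.0 | 0 has moves =a=> m3
  m2 = c.b.0 | (a.0 + 0 | 0 + (a.0 + c.0)) has moves =a=> m3, =c=> m3, =c=> m4
  m3 = c.b.0 | 0 has moves =c=> m5
  m4 = b.0 | (a.0 + 0 | 0 + (a.0 + c.0)) has moves =a=> m5, =b=> m6, =c=> m5
  m5 = b.0 | 0 has moves =b=> m7
  m6 = 0 | (a.0 + 0 | 0 + (a.0 + c.0)) has moves =a=> m7, =c=> m7
  m7 = 0 | 0 has moves ∅
LTS(Q): 8 reachable states
  n0 = a.c.b.0 | (a.0 + c.0 + (a.0 + 0 | 0)) has moves =a=> n1, =a=> n2, =c=> n1
  n1 = a.c.b.0 | 0 has moves =a=> n3
  n2 = c.b.0 | (a.0 + c.0 + (a.0 + 0 | 0)) has moves =a=> n3, =c=> n3, =c=> n4
  n3 = c.b.0 | 0 has moves =c=> n5
  n4 = b.0 | (a.0 + c.0 + (a.0 + 0 | 0)) has moves =a=> n5, =b=> n6, =c=> n5
  n5 = b.0 | 0 has moves =b=> n7
  n6 = 0 | (a.0 + c.0 + (a.0 + 0 | 0)) has moves =a=> n7, =c=> n7
  n7 = 0 | 0 has moves ∅
Coarsest stable partition (strong bisimilarity classes):
  B0 = {m0, n0}
  B1 = {m2, n2}
  B2 = {m3, n3}
  B3 = {m5, n5}
  B4 = {m7, n7}
  B5 = {m4, n4}
  B6 = {m6, n6}
  B7 = {m1, n1}
m0 ∈ B0, n0 ∈ B0 → same block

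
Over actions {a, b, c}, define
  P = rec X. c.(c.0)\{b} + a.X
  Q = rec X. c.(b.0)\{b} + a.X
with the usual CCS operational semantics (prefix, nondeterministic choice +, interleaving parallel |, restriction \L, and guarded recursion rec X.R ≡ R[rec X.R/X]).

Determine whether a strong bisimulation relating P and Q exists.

P's transition system — 3 states:
  s0 = rec X. c.(c.0)\{b} + a.X | --a--▸ s0, --c--▸ s1
  s1 = (c.0)\{b} | --c--▸ s2
  s2 = 0\{b} | ·
Q's transition system — 2 states:
  t0 = rec X. c.(b.0)\{b} + a.X | --a--▸ t0, --c--▸ t1
  t1 = (b.0)\{b} | ·
Bisimilarity quotient blocks:
  B0 = {s0}
  B1 = {s1}
  B2 = {s2, t1}
  B3 = {t0}
s0 ∈ B0, t0 ∈ B3 → different blocks

P ≁ Q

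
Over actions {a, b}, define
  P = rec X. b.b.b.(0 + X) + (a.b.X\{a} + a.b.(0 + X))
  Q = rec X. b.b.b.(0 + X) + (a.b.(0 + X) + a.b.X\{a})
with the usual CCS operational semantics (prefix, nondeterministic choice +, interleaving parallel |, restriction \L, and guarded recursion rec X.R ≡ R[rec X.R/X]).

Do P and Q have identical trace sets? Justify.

trace-equivalent

LTS(P): 9 reachable states
  s0 = rec X. b.b.b.(0 + X) + (a.b.X\{a} + a.b.(0 + X)) | ··a··> s1, ··a··> s2, ··b··> s3
  s1 = b.(0 + (rec X. b.b.b.(0 + X) + (a.b.X\{a} + a.b.(0 + X)))) | ··b··> s4
  s2 = b.(rec X. b.b.b.(0 + X) + (a.b.X\{a} + a.b.(0 + X)))\{a} | ··b··> s5
  s3 = b.b.(0 + (rec X. b.b.b.(0 + X) + (a.b.X\{a} + a.b.(0 + X)))) | ··b··> s1
  s4 = 0 + (rec X. b.b.b.(0 + X) + (a.b.X\{a} + a.b.(0 + X))) | ··a··> s1, ··a··> s2, ··b··> s3
  s5 = (rec X. b.b.b.(0 + X) + (a.b.X\{a} + a.b.(0 + X)))\{a} | ··b··> s6
  s6 = (b.b.(0 + (rec X. b.b.b.(0 + X) + (a.b.X\{a} + a.b.(0 + X)))))\{a} | ··b··> s7
  s7 = (b.(0 + (rec X. b.b.b.(0 + X) + (a.b.X\{a} + a.b.(0 + X)))))\{a} | ··b··> s8
  s8 = (0 + (rec X. b.b.b.(0 + X) + (a.b.X\{a} + a.b.(0 + X))))\{a} | ··b··> s6
LTS(Q): 9 reachable states
  t0 = rec X. b.b.b.(0 + X) + (a.b.(0 + X) + a.b.X\{a}) | ··a··> t1, ··a··> t2, ··b··> t3
  t1 = b.(0 + (rec X. b.b.b.(0 + X) + (a.b.(0 + X) + a.b.X\{a}))) | ··b··> t4
  t2 = b.(rec X. b.b.b.(0 + X) + (a.b.(0 + X) + a.b.X\{a}))\{a} | ··b··> t5
  t3 = b.b.(0 + (rec X. b.b.b.(0 + X) + (a.b.(0 + X) + a.b.X\{a}))) | ··b··> t1
  t4 = 0 + (rec X. b.b.b.(0 + X) + (a.b.(0 + X) + a.b.X\{a})) | ··a··> t1, ··a··> t2, ··b··> t3
  t5 = (rec X. b.b.b.(0 + X) + (a.b.(0 + X) + a.b.X\{a}))\{a} | ··b··> t6
  t6 = (b.b.(0 + (rec X. b.b.b.(0 + X) + (a.b.(0 + X) + a.b.X\{a}))))\{a} | ··b··> t7
  t7 = (b.(0 + (rec X. b.b.b.(0 + X) + (a.b.(0 + X) + a.b.X\{a}))))\{a} | ··b··> t8
  t8 = (0 + (rec X. b.b.b.(0 + X) + (a.b.(0 + X) + a.b.X\{a})))\{a} | ··b··> t6
Coarsest stable partition (strong bisimilarity classes):
  B0 = {s0, s4, t0, t4}
  B1 = {s2, s5, s6, s7, s8, t2, t5, t6, t7, t8}
  B2 = {s1, t1}
  B3 = {s3, t3}
s0 ∈ B0, t0 ∈ B0 → same block
Bisimilar ⇒ trace-equivalent.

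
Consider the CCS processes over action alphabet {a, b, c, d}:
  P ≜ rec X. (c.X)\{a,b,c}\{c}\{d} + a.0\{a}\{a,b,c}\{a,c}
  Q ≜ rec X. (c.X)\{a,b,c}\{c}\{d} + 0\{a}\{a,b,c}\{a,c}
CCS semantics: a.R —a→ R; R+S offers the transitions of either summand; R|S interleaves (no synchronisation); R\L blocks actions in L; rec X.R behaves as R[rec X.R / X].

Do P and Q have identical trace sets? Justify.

LTS(P): 2 reachable states
  s0 = rec X. (c.X)\{a,b,c}\{c}\{d} + a.0\{a}\{a,b,c}\{a,c} → -a-> s1
  s1 = 0\{a}\{a,b,c}\{a,c} → ∅
LTS(Q): 1 reachable states
  t0 = rec X. (c.X)\{a,b,c}\{c}\{d} + 0\{a}\{a,b,c}\{a,c} → ∅
Run σ = ⟨a⟩ on P: start {s0}
  [1] a ⇒ {s1}
  — P admits the full trace.
Run σ = ⟨a⟩ on Q: start {t0}
  [1] a ⇒ ∅ (Q stuck)

NO — witness ⟨a⟩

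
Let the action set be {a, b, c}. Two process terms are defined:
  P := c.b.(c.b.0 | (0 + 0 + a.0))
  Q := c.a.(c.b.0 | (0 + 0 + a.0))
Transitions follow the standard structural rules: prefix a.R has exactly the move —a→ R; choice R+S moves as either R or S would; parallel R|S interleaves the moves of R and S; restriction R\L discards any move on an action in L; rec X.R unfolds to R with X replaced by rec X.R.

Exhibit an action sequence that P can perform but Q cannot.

P's transition system — 8 states:
  u0 = c.b.(c.b.0 | (0 + 0 + a.0)) has moves ··c··> u1
  u1 = b.(c.b.0 | (0 + 0 + a.0)) has moves ··b··> u2
  u2 = c.b.0 | (0 + 0 + a.0) has moves ··a··> u3, ··c··> u4
  u3 = c.b.0 | 0 has moves ··c··> u5
  u4 = b.0 | (0 + 0 + a.0) has moves ··a··> u5, ··b··> u6
  u5 = b.0 | 0 has moves ··b··> u7
  u6 = 0 | (0 + 0 + a.0) has moves ··a··> u7
  u7 = 0 | 0 has moves ·
Q's transition system — 8 states:
  v0 = c.a.(c.b.0 | (0 + 0 + a.0)) has moves ··c··> v1
  v1 = a.(c.b.0 | (0 + 0 + a.0)) has moves ··a··> v2
  v2 = c.b.0 | (0 + 0 + a.0) has moves ··a··> v3, ··c··> v4
  v3 = c.b.0 | 0 has moves ··c··> v5
  v4 = b.0 | (0 + 0 + a.0) has moves ··a··> v5, ··b··> v6
  v5 = b.0 | 0 has moves ··b··> v7
  v6 = 0 | (0 + 0 + a.0) has moves ··a··> v7
  v7 = 0 | 0 has moves ·
Run σ = ⟨cb⟩ on P: start {u0}
  step 1 (c): {u1}
  step 2 (b): {u2}
  ✓ P
Run σ = ⟨cb⟩ on Q: start {v0}
  step 1 (c): {v1}
  step 2 (b): ∅ (Q stuck)

cb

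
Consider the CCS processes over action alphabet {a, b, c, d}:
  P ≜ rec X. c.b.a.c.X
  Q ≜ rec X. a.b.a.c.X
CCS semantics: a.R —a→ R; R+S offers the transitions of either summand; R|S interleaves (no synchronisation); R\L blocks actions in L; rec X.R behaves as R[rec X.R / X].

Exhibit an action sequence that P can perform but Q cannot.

c

P's transition system — 4 states:
  u0 = rec X. c.b.a.c.X has moves —c→ u1
  u1 = b.a.c.(rec X. c.b.a.c.X) has moves —b→ u2
  u2 = a.c.(rec X. c.b.a.c.X) has moves —a→ u3
  u3 = c.(rec X. c.b.a.c.X) has moves —c→ u0
Q's transition system — 4 states:
  v0 = rec X. a.b.a.c.X has moves —a→ v1
  v1 = b.a.c.(rec X. a.b.a.c.X) has moves —b→ v2
  v2 = a.c.(rec X. a.b.a.c.X) has moves —a→ v3
  v3 = c.(rec X. a.b.a.c.X) has moves —c→ v0
Trace ⟨c⟩ through P, begin at {u0}:
  [1] c ⇒ {u1}
  P completes σ.
Trace ⟨c⟩ through Q, begin at {v0}:
  [1] c ⇒ no successor for Q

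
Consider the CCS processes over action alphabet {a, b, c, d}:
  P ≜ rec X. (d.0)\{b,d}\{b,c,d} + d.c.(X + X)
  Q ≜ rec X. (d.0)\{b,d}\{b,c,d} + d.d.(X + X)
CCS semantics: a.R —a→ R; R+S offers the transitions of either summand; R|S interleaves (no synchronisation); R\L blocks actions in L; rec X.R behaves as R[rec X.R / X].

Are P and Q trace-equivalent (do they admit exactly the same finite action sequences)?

NO — witness ⟨dc⟩

LTS(P): 3 reachable states
  u0 = rec X. (d.0)\{b,d}\{b,c,d} + d.c.(X + X) :: —d→ u1
  u1 = c.((rec X. (d.0)\{b,d}\{b,c,d} + d.c.(X + X)) + (rec X. (d.0)\{b,d}\{b,c,d} + d.c.(X + X))) :: —c→ u2
  u2 = (rec X. (d.0)\{b,d}\{b,c,d} + d.c.(X + X)) + (rec X. (d.0)\{b,d}\{b,c,d} + d.c.(X + X)) :: —d→ u1
LTS(Q): 3 reachable states
  v0 = rec X. (d.0)\{b,d}\{b,c,d} + d.d.(X + X) :: —d→ v1
  v1 = d.((rec X. (d.0)\{b,d}\{b,c,d} + d.d.(X + X)) + (rec X. (d.0)\{b,d}\{b,c,d} + d.d.(X + X))) :: —d→ v2
  v2 = (rec X. (d.0)\{b,d}\{b,c,d} + d.d.(X + X)) + (rec X. (d.0)\{b,d}\{b,c,d} + d.d.(X + X)) :: —d→ v1
Trace ⟨dc⟩ through P, begin at {u0}:
  step 1 (d): {u1}
  step 2 (c): {u2}
  — P admits the full trace.
Trace ⟨dc⟩ through Q, begin at {v0}:
  step 1 (d): {v1}
  step 2 (c): ∅  — Q cannot continue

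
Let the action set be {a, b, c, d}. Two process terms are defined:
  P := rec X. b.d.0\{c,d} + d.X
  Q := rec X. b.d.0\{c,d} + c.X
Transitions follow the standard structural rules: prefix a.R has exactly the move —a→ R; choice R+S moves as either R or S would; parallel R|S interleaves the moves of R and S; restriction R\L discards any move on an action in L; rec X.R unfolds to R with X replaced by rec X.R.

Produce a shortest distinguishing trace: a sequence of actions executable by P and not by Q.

LTS(P): 3 reachable states
  u0 = rec X. b.d.0\{c,d} + d.X :: ··b··> u1, ··d··> u0
  u1 = d.0\{c,d} :: ··d··> u2
  u2 = 0\{c,d} :: ·
LTS(Q): 3 reachable states
  v0 = rec X. b.d.0\{c,d} + c.X :: ··b··> v1, ··c··> v0
  v1 = d.0\{c,d} :: ··d··> v2
  v2 = 0\{c,d} :: ·
Executing d from P (initial set {u0}):
  after d @ step 1: {u0}
  ✓ P
Executing d from Q (initial set {v0}):
  after d @ step 1: ∅ (Q stuck)

d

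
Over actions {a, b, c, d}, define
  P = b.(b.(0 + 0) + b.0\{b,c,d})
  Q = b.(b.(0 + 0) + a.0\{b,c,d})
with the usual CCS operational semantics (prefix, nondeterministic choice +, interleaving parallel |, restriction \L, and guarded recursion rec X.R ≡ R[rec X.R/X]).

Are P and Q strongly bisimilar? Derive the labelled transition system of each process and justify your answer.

not bisimilar

P's transition system — 4 states:
  s0 = b.(b.(0 + 0) + b.0\{b,c,d}) | —b→ s1
  s1 = b.(0 + 0) + b.0\{b,c,d} | —b→ s2, —b→ s3
  s2 = 0 + 0 | ∅
  s3 = 0\{b,c,d} | ∅
Q's transition system — 4 states:
  t0 = b.(b.(0 + 0) + a.0\{b,c,d}) | —b→ t1
  t1 = b.(0 + 0) + a.0\{b,c,d} | —a→ t2, —b→ t3
  t2 = 0\{b,c,d} | ∅
  t3 = 0 + 0 | ∅
Bisimilarity quotient blocks:
  B0 = {s0}
  B1 = {s1}
  B2 = {s2, s3, t2, t3}
  B3 = {t0}
  B4 = {t1}
s0 ∈ B0, t0 ∈ B3 → different blocks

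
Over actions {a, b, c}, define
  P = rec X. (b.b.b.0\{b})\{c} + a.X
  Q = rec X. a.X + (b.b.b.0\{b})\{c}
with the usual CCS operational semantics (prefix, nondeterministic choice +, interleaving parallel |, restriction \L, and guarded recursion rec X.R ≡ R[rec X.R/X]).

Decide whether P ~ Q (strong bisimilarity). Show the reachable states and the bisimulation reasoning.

YES

Reachable graph of P (4 states):
  u0 = rec X. (b.b.b.0\{b})\{c} + a.X :: --a--▸ u0, --b--▸ u1
  u1 = (b.b.0\{b})\{c} :: --b--▸ u2
  u2 = (b.0\{b})\{c} :: --b--▸ u3
  u3 = 0\{b}\{c} :: (no moves)
Reachable graph of Q (4 states):
  v0 = rec X. a.X + (b.b.b.0\{b})\{c} :: --a--▸ v0, --b--▸ v1
  v1 = (b.b.0\{b})\{c} :: --b--▸ v2
  v2 = (b.0\{b})\{c} :: --b--▸ v3
  v3 = 0\{b}\{c} :: (no moves)
Partition-refinement fixed point:
  B0 = {u0, v0}
  B1 = {u1, v1}
  B2 = {u2, v2}
  B3 = {u3, v3}
u0 ∈ B0, v0 ∈ B0 → same block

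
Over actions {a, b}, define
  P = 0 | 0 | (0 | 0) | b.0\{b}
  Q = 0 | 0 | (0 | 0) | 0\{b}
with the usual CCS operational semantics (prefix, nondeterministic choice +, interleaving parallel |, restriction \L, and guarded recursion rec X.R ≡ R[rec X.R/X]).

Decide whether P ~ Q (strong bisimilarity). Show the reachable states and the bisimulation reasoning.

not bisimilar

LTS(P): 2 reachable states
  p0 = 0 | 0 | (0 | 0) | b.0\{b} has moves -b-> p1
  p1 = 0 | 0 | (0 | 0) | 0\{b} has moves ·
LTS(Q): 1 reachable states
  q0 = 0 | 0 | (0 | 0) | 0\{b} has moves ·
Coarsest stable partition (strong bisimilarity classes):
  B0 = {p0}
  B1 = {p1, q0}
p0 ∈ B0, q0 ∈ B1 → different blocks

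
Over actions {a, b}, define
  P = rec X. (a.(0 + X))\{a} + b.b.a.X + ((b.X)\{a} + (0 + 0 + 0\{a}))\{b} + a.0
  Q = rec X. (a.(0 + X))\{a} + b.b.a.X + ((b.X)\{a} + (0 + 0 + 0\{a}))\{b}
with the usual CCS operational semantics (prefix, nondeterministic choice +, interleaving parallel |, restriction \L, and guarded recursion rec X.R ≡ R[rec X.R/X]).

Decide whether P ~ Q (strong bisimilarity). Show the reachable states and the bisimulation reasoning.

P's transition system — 4 states:
  p0 = rec X. (a.(0 + X))\{a} + b.b.a.X + ((b.X)\{a} + (0 + 0 + 0\{a}))\{b} + a.0 :: —a→ p1, —b→ p2
  p1 = 0 :: ·
  p2 = b.a.(rec X. (a.(0 + X))\{a} + b.b.a.X + ((b.X)\{a} + (0 + 0 + 0\{a}))\{b} + a.0) :: —b→ p3
  p3 = a.(rec X. (a.(0 + X))\{a} + b.b.a.X + ((b.X)\{a} + (0 + 0 + 0\{a}))\{b} + a.0) :: —a→ p0
Q's transition system — 3 states:
  q0 = rec X. (a.(0 + X))\{a} + b.b.a.X + ((b.X)\{a} + (0 + 0 + 0\{a}))\{b} :: —b→ q1
  q1 = b.a.(rec X. (a.(0 + X))\{a} + b.b.a.X + ((b.X)\{a} + (0 + 0 + 0\{a}))\{b}) :: —b→ q2
  q2 = a.(rec X. (a.(0 + X))\{a} + b.b.a.X + ((b.X)\{a} + (0 + 0 + 0\{a}))\{b}) :: —a→ q0
Partition-refinement fixed point:
  B0 = {p0}
  B1 = {p1}
  B2 = {p2}
  B3 = {p3}
  B4 = {q0}
  B5 = {q1}
  B6 = {q2}
p0 ∈ B0, q0 ∈ B4 → different blocks

NO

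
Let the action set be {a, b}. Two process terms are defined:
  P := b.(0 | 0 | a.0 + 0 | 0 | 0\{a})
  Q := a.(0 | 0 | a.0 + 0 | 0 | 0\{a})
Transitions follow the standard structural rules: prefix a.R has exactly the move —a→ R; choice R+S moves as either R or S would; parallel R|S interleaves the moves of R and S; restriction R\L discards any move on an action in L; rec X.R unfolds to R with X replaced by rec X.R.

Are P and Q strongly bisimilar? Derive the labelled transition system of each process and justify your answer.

LTS(P): 3 reachable states
  p0 = b.(0 | 0 | a.0 + 0 | 0 | 0\{a}) | -b-> p1
  p1 = 0 | 0 | a.0 + 0 | 0 | 0\{a} | -a-> p2
  p2 = 0 | 0 | 0 | deadlocked
LTS(Q): 3 reachable states
  q0 = a.(0 | 0 | a.0 + 0 | 0 | 0\{a}) | -a-> q1
  q1 = 0 | 0 | a.0 + 0 | 0 | 0\{a} | -a-> q2
  q2 = 0 | 0 | 0 | deadlocked
Partition-refinement fixed point:
  B0 = {p0}
  B1 = {p1, q1}
  B2 = {p2, q2}
  B3 = {q0}
p0 ∈ B0, q0 ∈ B3 → different blocks

not bisimilar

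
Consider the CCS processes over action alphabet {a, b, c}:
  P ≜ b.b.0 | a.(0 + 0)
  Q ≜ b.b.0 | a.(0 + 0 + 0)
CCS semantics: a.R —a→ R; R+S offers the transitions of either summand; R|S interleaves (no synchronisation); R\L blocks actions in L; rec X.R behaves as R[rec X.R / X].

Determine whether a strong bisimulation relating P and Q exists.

Reachable graph of P (6 states):
  m0 = b.b.0 | a.(0 + 0) → =a=> m1, =b=> m2
  m1 = b.b.0 | (0 + 0) → =b=> m3
  m2 = b.0 | a.(0 + 0) → =a=> m3, =b=> m4
  m3 = b.0 | (0 + 0) → =b=> m5
  m4 = 0 | a.(0 + 0) → =a=> m5
  m5 = 0 | (0 + 0) → ∅
Reachable graph of Q (6 states):
  n0 = b.b.0 | a.(0 + 0 + 0) → =a=> n1, =b=> n2
  n1 = b.b.0 | (0 + 0 + 0) → =b=> n3
  n2 = b.0 | a.(0 + 0 + 0) → =a=> n3, =b=> n4
  n3 = b.0 | (0 + 0 + 0) → =b=> n5
  n4 = 0 | a.(0 + 0 + 0) → =a=> n5
  n5 = 0 | (0 + 0 + 0) → ∅
Coarsest stable partition (strong bisimilarity classes):
  B0 = {m0, n0}
  B1 = {m2, n2}
  B2 = {m3, n3}
  B3 = {m5, n5}
  B4 = {m4, n4}
  B5 = {m1, n1}
m0 ∈ B0, n0 ∈ B0 → same block

YES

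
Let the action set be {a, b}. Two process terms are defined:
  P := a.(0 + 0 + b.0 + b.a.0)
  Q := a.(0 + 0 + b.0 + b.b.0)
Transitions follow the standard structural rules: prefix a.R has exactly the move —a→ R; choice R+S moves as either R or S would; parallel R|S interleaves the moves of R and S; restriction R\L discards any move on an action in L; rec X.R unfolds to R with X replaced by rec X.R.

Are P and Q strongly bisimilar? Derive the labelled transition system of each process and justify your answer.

LTS(P): 4 reachable states
  p0 = a.(0 + 0 + b.0 + b.a.0) :: --a--▸ p1
  p1 = 0 + 0 + b.0 + b.a.0 :: --b--▸ p2, --b--▸ p3
  p2 = 0 :: (no moves)
  p3 = a.0 :: --a--▸ p2
LTS(Q): 4 reachable states
  q0 = a.(0 + 0 + b.0 + b.b.0) :: --a--▸ q1
  q1 = 0 + 0 + b.0 + b.b.0 :: --b--▸ q2, --b--▸ q3
  q2 = 0 :: (no moves)
  q3 = b.0 :: --b--▸ q2
Coarsest stable partition (strong bisimilarity classes):
  B0 = {p0}
  B1 = {p1}
  B2 = {p3}
  B3 = {p2, q2}
  B4 = {q0}
  B5 = {q1}
  B6 = {q3}
p0 ∈ B0, q0 ∈ B4 → different blocks

NO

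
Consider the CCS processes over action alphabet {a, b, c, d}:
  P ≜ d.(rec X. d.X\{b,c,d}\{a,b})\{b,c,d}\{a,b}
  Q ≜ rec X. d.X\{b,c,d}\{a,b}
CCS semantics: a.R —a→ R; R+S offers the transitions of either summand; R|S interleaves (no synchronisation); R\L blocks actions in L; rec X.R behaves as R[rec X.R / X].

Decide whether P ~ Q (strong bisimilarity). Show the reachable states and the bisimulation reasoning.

P's transition system — 2 states:
  m0 = d.(rec X. d.X\{b,c,d}\{a,b})\{b,c,d}\{a,b} :: --d--▸ m1
  m1 = (rec X. d.X\{b,c,d}\{a,b})\{b,c,d}\{a,b} :: deadlocked
Q's transition system — 2 states:
  n0 = rec X. d.X\{b,c,d}\{a,b} :: --d--▸ n1
  n1 = (rec X. d.X\{b,c,d}\{a,b})\{b,c,d}\{a,b} :: deadlocked
Partition-refinement fixed point:
  B0 = {m0, n0}
  B1 = {m1, n1}
m0 ∈ B0, n0 ∈ B0 → same block

bisimilar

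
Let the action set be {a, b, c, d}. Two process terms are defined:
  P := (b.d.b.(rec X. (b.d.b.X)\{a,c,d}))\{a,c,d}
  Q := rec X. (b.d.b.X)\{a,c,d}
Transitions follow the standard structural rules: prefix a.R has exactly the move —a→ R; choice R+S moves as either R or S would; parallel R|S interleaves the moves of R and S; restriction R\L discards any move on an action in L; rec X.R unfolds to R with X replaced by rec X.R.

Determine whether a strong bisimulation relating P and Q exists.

P's transition system — 2 states:
  u0 = (b.d.b.(rec X. (b.d.b.X)\{a,c,d}))\{a,c,d} → --b--▸ u1
  u1 = (d.b.(rec X. (b.d.b.X)\{a,c,d}))\{a,c,d} → ·
Q's transition system — 2 states:
  v0 = rec X. (b.d.b.X)\{a,c,d} → --b--▸ v1
  v1 = (d.b.(rec X. (b.d.b.X)\{a,c,d}))\{a,c,d} → ·
Bisimilarity quotient blocks:
  B0 = {u0, v0}
  B1 = {u1, v1}
u0 ∈ B0, v0 ∈ B0 → same block

YES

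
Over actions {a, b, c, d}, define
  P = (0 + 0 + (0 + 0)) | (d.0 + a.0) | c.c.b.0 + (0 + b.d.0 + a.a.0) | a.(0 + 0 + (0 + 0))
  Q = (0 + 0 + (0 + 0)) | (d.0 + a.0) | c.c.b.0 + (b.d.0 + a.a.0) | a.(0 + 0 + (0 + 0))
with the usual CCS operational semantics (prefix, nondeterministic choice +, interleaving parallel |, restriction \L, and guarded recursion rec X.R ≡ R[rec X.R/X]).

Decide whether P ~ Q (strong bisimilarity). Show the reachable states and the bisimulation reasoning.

YES

P's transition system — 15 states:
  u0 = (0 + 0 + (0 + 0)) | (d.0 + a.0) | c.c.b.0 + (0 + b.d.0 + a.a.0) | a.(0 + 0 + (0 + 0)) → -a-> u1, -a-> u2, -a-> u3, -b-> u4, -c-> u5, -d-> u1
  u1 = (0 + 0 + (0 + 0)) | 0 | c.c.b.0 → -c-> u6
  u2 = (0 + b.d.0 + a.a.0) | (0 + 0 + (0 + 0)) → -a-> u7, -b-> u8
  u3 = a.0 | a.(0 + 0 + (0 + 0)) → -a-> u7, -a-> u9
  u4 = d.0 | a.(0 + 0 + (0 + 0)) → -a-> u8, -d-> u9
  u5 = (0 + 0 + (0 + 0)) | (d.0 + a.0) | c.b.0 → -a-> u6, -c-> u10, -d-> u6
  u6 = (0 + 0 + (0 + 0)) | 0 | c.b.0 → -c-> u11
  u7 = a.0 | (0 + 0 + (0 + 0)) → -a-> u12
  u8 = d.0 | (0 + 0 + (0 + 0)) → -d-> u12
  u9 = 0 | a.(0 + 0 + (0 + 0)) → -a-> u12
  u10 = (0 + 0 + (0 + 0)) | (d.0 + a.0) | b.0 → -a-> u11, -b-> u13, -d-> u11
  u11 = (0 + 0 + (0 + 0)) | 0 | b.0 → -b-> u14
  u12 = 0 | (0 + 0 + (0 + 0)) → ∅
  u13 = (0 + 0 + (0 + 0)) | (d.0 + a.0) | 0 → -a-> u14, -d-> u14
  u14 = (0 + 0 + (0 + 0)) | 0 | 0 → ∅
Q's transition system — 15 states:
  v0 = (0 + 0 + (0 + 0)) | (d.0 + a.0) | c.c.b.0 + (b.d.0 + a.a.0) | a.(0 + 0 + (0 + 0)) → -a-> v1, -a-> v2, -a-> v3, -b-> v4, -c-> v5, -d-> v1
  v1 = (0 + 0 + (0 + 0)) | 0 | c.c.b.0 → -c-> v6
  v2 = (b.d.0 + a.a.0) | (0 + 0 + (0 + 0)) → -a-> v7, -b-> v8
  v3 = a.0 | a.(0 + 0 + (0 + 0)) → -a-> v7, -a-> v9
  v4 = d.0 | a.(0 + 0 + (0 + 0)) → -a-> v8, -d-> v9
  v5 = (0 + 0 + (0 + 0)) | (d.0 + a.0) | c.b.0 → -a-> v6, -c-> v10, -d-> v6
  v6 = (0 + 0 + (0 + 0)) | 0 | c.b.0 → -c-> v11
  v7 = a.0 | (0 + 0 + (0 + 0)) → -a-> v12
  v8 = d.0 | (0 + 0 + (0 + 0)) → -d-> v12
  v9 = 0 | a.(0 + 0 + (0 + 0)) → -a-> v12
  v10 = (0 + 0 + (0 + 0)) | (d.0 + a.0) | b.0 → -a-> v11, -b-> v13, -d-> v11
  v11 = (0 + 0 + (0 + 0)) | 0 | b.0 → -b-> v14
  v12 = 0 | (0 + 0 + (0 + 0)) → ∅
  v13 = (0 + 0 + (0 + 0)) | (d.0 + a.0) | 0 → -a-> v14, -d-> v14
  v14 = (0 + 0 + (0 + 0)) | 0 | 0 → ∅
Coarsest stable partition (strong bisimilarity classes):
  B0 = {u0, v0}
  B1 = {u1, v1}
  B2 = {u6, v6}
  B3 = {u11, v11}
  B4 = {u12, u14, v12, v14}
  B5 = {u4, v4}
  B6 = {u7, u9, v7, v9}
  B7 = {u8, v8}
  B8 = {u3, v3}
  B9 = {u5, v5}
  B10 = {u10, v10}
  B11 = {u13, v13}
  B12 = {u2, v2}
u0 ∈ B0, v0 ∈ B0 → same block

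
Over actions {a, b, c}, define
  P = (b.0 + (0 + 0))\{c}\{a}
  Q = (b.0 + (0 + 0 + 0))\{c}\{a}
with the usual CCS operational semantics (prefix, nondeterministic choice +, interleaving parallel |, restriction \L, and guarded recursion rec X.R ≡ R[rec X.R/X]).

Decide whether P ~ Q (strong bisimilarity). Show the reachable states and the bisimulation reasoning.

Reachable graph of P (2 states):
  s0 = (b.0 + (0 + 0))\{c}\{a} ⊢ —b→ s1
  s1 = 0\{c}\{a} ⊢ (no moves)
Reachable graph of Q (2 states):
  t0 = (b.0 + (0 + 0 + 0))\{c}\{a} ⊢ —b→ t1
  t1 = 0\{c}\{a} ⊢ (no moves)
Coarsest stable partition (strong bisimilarity classes):
  B0 = {s0, t0}
  B1 = {s1, t1}
s0 ∈ B0, t0 ∈ B0 → same block

bisimilar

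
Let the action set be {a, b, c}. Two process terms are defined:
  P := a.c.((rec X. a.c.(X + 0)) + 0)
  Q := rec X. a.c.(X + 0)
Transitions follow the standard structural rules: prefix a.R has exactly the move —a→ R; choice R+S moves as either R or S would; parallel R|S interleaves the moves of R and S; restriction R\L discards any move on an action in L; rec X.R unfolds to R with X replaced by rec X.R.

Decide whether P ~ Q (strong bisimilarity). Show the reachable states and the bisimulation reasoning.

P ~ Q

LTS(P): 3 reachable states
  p0 = a.c.((rec X. a.c.(X + 0)) + 0) | —a→ p1
  p1 = c.((rec X. a.c.(X + 0)) + 0) | —c→ p2
  p2 = (rec X. a.c.(X + 0)) + 0 | —a→ p1
LTS(Q): 3 reachable states
  q0 = rec X. a.c.(X + 0) | —a→ q1
  q1 = c.((rec X. a.c.(X + 0)) + 0) | —c→ q2
  q2 = (rec X. a.c.(X + 0)) + 0 | —a→ q1
Coarsest stable partition (strong bisimilarity classes):
  B0 = {p0, p2, q0, q2}
  B1 = {p1, q1}
p0 ∈ B0, q0 ∈ B0 → same block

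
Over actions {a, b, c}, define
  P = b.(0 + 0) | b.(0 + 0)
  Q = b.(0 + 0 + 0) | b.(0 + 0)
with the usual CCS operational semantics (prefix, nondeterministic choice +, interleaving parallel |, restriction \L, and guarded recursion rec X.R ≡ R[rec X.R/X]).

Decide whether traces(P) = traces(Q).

YES

Reachable graph of P (4 states):
  p0 = b.(0 + 0) | b.(0 + 0) has moves —b→ p1, —b→ p2
  p1 = (0 + 0) | b.(0 + 0) has moves —b→ p3
  p2 = b.(0 + 0) | (0 + 0) has moves —b→ p3
  p3 = (0 + 0) | (0 + 0) has moves ·
Reachable graph of Q (4 states):
  q0 = b.(0 + 0 + 0) | b.(0 + 0) has moves —b→ q1, —b→ q2
  q1 = (0 + 0 + 0) | b.(0 + 0) has moves —b→ q3
  q2 = b.(0 + 0 + 0) | (0 + 0) has moves —b→ q3
  q3 = (0 + 0 + 0) | (0 + 0) has moves ·
Coarsest stable partition (strong bisimilarity classes):
  B0 = {p0, q0}
  B1 = {p1, p2, q1, q2}
  B2 = {p3, q3}
p0 ∈ B0, q0 ∈ B0 → same block
Bisimilar ⇒ trace-equivalent.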